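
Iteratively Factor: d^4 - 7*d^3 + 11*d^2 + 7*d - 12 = (d - 3)*(d^3 - 4*d^2 - d + 4) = (d - 3)*(d + 1)*(d^2 - 5*d + 4) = (d - 3)*(d - 1)*(d + 1)*(d - 4)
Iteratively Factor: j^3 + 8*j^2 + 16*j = (j)*(j^2 + 8*j + 16) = j*(j + 4)*(j + 4)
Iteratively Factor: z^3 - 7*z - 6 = (z + 1)*(z^2 - z - 6) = (z - 3)*(z + 1)*(z + 2)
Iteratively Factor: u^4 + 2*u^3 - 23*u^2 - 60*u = (u + 4)*(u^3 - 2*u^2 - 15*u) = (u - 5)*(u + 4)*(u^2 + 3*u) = (u - 5)*(u + 3)*(u + 4)*(u)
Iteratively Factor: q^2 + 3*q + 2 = (q + 2)*(q + 1)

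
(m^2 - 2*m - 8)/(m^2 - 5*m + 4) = (m + 2)/(m - 1)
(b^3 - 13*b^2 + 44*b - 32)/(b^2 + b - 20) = (b^2 - 9*b + 8)/(b + 5)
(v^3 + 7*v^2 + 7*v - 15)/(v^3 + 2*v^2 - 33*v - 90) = (v - 1)/(v - 6)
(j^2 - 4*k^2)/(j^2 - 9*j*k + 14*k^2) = (j + 2*k)/(j - 7*k)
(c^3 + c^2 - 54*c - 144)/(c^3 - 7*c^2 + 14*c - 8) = (c^3 + c^2 - 54*c - 144)/(c^3 - 7*c^2 + 14*c - 8)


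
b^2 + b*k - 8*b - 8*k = (b - 8)*(b + k)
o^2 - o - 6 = (o - 3)*(o + 2)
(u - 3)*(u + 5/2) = u^2 - u/2 - 15/2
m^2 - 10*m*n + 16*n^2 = (m - 8*n)*(m - 2*n)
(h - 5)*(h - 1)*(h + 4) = h^3 - 2*h^2 - 19*h + 20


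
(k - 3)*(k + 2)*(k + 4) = k^3 + 3*k^2 - 10*k - 24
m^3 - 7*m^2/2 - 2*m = m*(m - 4)*(m + 1/2)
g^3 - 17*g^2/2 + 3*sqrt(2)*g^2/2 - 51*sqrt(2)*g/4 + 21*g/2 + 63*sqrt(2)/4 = (g - 7)*(g - 3/2)*(g + 3*sqrt(2)/2)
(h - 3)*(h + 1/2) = h^2 - 5*h/2 - 3/2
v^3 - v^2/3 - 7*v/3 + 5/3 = (v - 1)^2*(v + 5/3)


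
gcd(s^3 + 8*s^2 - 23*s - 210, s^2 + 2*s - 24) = s + 6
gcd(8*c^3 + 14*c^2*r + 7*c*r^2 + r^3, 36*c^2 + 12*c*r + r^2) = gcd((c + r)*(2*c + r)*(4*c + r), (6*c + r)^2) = 1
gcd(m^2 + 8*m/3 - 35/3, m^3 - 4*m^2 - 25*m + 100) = m + 5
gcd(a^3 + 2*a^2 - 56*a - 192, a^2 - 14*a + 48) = a - 8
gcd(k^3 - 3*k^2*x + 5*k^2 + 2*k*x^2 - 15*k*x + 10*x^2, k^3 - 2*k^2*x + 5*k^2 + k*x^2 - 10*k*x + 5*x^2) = -k^2 + k*x - 5*k + 5*x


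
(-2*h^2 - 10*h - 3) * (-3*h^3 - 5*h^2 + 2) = 6*h^5 + 40*h^4 + 59*h^3 + 11*h^2 - 20*h - 6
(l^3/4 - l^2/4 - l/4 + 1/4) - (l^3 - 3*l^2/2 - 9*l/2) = -3*l^3/4 + 5*l^2/4 + 17*l/4 + 1/4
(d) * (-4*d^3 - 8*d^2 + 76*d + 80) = -4*d^4 - 8*d^3 + 76*d^2 + 80*d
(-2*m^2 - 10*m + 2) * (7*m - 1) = -14*m^3 - 68*m^2 + 24*m - 2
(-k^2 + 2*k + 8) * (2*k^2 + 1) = -2*k^4 + 4*k^3 + 15*k^2 + 2*k + 8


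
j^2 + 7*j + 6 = (j + 1)*(j + 6)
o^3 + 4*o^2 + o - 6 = (o - 1)*(o + 2)*(o + 3)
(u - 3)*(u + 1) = u^2 - 2*u - 3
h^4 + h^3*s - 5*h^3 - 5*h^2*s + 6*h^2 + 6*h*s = h*(h - 3)*(h - 2)*(h + s)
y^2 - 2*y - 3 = (y - 3)*(y + 1)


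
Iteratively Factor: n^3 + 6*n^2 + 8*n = (n + 2)*(n^2 + 4*n) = n*(n + 2)*(n + 4)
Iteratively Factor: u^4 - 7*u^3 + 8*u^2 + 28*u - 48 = (u - 2)*(u^3 - 5*u^2 - 2*u + 24) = (u - 4)*(u - 2)*(u^2 - u - 6) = (u - 4)*(u - 3)*(u - 2)*(u + 2)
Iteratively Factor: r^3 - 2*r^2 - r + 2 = (r - 1)*(r^2 - r - 2) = (r - 1)*(r + 1)*(r - 2)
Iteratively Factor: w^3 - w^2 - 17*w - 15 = (w + 1)*(w^2 - 2*w - 15) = (w - 5)*(w + 1)*(w + 3)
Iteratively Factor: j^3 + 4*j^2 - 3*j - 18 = (j - 2)*(j^2 + 6*j + 9) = (j - 2)*(j + 3)*(j + 3)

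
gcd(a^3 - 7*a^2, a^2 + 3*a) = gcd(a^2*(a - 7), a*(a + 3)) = a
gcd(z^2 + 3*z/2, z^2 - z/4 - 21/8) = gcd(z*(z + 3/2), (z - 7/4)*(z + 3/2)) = z + 3/2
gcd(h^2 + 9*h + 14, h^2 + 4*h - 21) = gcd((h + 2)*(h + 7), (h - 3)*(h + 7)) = h + 7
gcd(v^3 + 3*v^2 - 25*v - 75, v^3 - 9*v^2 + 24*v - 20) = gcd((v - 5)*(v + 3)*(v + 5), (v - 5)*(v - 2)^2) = v - 5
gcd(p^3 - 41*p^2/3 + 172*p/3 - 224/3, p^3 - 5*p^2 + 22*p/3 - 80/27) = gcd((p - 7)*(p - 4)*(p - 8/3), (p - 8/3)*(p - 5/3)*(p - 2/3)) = p - 8/3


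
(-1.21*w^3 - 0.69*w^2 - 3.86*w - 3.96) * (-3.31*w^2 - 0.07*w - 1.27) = 4.0051*w^5 + 2.3686*w^4 + 14.3616*w^3 + 14.2541*w^2 + 5.1794*w + 5.0292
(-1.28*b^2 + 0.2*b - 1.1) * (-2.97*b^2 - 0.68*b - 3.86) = 3.8016*b^4 + 0.2764*b^3 + 8.0718*b^2 - 0.0239999999999999*b + 4.246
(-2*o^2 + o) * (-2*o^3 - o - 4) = 4*o^5 - 2*o^4 + 2*o^3 + 7*o^2 - 4*o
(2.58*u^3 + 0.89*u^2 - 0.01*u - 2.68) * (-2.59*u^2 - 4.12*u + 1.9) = -6.6822*u^5 - 12.9347*u^4 + 1.2611*u^3 + 8.6734*u^2 + 11.0226*u - 5.092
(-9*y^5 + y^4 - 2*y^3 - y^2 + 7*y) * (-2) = 18*y^5 - 2*y^4 + 4*y^3 + 2*y^2 - 14*y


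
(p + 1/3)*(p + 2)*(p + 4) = p^3 + 19*p^2/3 + 10*p + 8/3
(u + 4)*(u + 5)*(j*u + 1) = j*u^3 + 9*j*u^2 + 20*j*u + u^2 + 9*u + 20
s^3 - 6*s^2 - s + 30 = (s - 5)*(s - 3)*(s + 2)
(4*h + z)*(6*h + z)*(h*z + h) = 24*h^3*z + 24*h^3 + 10*h^2*z^2 + 10*h^2*z + h*z^3 + h*z^2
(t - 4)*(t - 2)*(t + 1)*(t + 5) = t^4 - 23*t^2 + 18*t + 40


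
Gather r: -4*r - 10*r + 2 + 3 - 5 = -14*r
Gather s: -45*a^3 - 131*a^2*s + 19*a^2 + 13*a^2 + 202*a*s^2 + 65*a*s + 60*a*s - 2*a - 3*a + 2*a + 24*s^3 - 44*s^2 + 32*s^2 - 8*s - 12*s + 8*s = -45*a^3 + 32*a^2 - 3*a + 24*s^3 + s^2*(202*a - 12) + s*(-131*a^2 + 125*a - 12)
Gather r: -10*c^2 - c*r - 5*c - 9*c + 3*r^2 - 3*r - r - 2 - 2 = -10*c^2 - 14*c + 3*r^2 + r*(-c - 4) - 4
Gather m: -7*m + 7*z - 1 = -7*m + 7*z - 1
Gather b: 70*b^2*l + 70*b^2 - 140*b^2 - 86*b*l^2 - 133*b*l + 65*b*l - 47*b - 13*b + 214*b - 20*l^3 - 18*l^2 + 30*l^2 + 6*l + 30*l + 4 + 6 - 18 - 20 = b^2*(70*l - 70) + b*(-86*l^2 - 68*l + 154) - 20*l^3 + 12*l^2 + 36*l - 28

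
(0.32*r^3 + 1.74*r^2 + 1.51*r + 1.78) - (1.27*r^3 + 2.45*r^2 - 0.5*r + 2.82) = -0.95*r^3 - 0.71*r^2 + 2.01*r - 1.04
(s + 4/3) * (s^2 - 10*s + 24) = s^3 - 26*s^2/3 + 32*s/3 + 32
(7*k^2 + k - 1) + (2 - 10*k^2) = -3*k^2 + k + 1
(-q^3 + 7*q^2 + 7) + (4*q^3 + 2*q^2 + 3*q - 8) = 3*q^3 + 9*q^2 + 3*q - 1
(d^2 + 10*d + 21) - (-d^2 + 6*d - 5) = 2*d^2 + 4*d + 26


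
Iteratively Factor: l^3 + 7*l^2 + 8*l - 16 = (l + 4)*(l^2 + 3*l - 4) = (l - 1)*(l + 4)*(l + 4)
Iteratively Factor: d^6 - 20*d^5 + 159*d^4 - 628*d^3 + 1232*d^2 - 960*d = (d)*(d^5 - 20*d^4 + 159*d^3 - 628*d^2 + 1232*d - 960) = d*(d - 4)*(d^4 - 16*d^3 + 95*d^2 - 248*d + 240) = d*(d - 4)^2*(d^3 - 12*d^2 + 47*d - 60) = d*(d - 4)^2*(d - 3)*(d^2 - 9*d + 20) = d*(d - 4)^3*(d - 3)*(d - 5)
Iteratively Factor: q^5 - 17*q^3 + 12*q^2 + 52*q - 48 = (q + 4)*(q^4 - 4*q^3 - q^2 + 16*q - 12) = (q + 2)*(q + 4)*(q^3 - 6*q^2 + 11*q - 6) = (q - 2)*(q + 2)*(q + 4)*(q^2 - 4*q + 3) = (q - 3)*(q - 2)*(q + 2)*(q + 4)*(q - 1)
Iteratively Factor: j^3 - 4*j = (j)*(j^2 - 4) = j*(j - 2)*(j + 2)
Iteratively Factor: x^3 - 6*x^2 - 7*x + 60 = (x - 4)*(x^2 - 2*x - 15) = (x - 5)*(x - 4)*(x + 3)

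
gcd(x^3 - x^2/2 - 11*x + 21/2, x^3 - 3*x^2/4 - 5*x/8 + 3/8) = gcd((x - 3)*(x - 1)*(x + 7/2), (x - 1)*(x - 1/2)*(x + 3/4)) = x - 1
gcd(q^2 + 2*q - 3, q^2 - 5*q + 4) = q - 1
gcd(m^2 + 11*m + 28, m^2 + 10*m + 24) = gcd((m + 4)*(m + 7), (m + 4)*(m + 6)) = m + 4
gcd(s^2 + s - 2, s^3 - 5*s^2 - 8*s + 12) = s^2 + s - 2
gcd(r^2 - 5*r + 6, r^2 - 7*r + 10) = r - 2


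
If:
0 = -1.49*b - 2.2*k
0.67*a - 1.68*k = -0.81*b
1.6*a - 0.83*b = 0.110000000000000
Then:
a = 0.06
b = -0.02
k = 0.01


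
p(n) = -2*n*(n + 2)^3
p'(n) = -6*n*(n + 2)^2 - 2*(n + 2)^3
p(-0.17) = 2.08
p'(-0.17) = -8.84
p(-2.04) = -0.00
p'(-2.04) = 0.02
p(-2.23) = -0.05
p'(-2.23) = 0.73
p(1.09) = -64.32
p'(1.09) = -121.45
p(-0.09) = 1.25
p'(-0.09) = -11.97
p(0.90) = -43.90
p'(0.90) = -94.19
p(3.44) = -1107.61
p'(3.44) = -932.79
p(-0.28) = 2.85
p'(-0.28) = -5.21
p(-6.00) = -768.00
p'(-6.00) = 704.00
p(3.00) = -750.00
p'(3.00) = -700.00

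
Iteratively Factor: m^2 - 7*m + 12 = (m - 4)*(m - 3)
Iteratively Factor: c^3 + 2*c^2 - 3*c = (c)*(c^2 + 2*c - 3) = c*(c - 1)*(c + 3)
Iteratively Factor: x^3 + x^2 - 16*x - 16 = (x - 4)*(x^2 + 5*x + 4) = (x - 4)*(x + 1)*(x + 4)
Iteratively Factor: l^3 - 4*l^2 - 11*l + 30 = (l - 5)*(l^2 + l - 6) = (l - 5)*(l - 2)*(l + 3)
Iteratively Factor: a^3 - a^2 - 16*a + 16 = (a - 1)*(a^2 - 16) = (a - 4)*(a - 1)*(a + 4)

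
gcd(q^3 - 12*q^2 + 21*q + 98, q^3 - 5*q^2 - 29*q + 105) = q - 7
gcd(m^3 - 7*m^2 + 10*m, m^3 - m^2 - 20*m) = m^2 - 5*m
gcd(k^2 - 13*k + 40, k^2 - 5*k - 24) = k - 8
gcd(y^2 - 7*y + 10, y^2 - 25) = y - 5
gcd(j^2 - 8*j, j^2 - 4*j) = j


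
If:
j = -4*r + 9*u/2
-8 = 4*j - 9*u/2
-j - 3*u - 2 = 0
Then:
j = -2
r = 1/2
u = 0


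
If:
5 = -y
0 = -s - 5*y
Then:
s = 25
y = -5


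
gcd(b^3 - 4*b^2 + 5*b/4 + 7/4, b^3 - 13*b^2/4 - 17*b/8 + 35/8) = b^2 - 9*b/2 + 7/2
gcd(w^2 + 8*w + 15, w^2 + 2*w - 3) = w + 3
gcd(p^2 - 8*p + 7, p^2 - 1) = p - 1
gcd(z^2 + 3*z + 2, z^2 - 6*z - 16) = z + 2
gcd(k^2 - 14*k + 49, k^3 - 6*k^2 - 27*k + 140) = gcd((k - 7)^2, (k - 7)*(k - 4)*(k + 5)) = k - 7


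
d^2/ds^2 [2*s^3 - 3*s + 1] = 12*s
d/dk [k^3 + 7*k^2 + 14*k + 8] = 3*k^2 + 14*k + 14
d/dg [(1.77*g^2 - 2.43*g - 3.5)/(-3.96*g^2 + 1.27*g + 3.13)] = (-7.3749*g^2 - 16.6398*g - 3.1609)/(15.6816*g^4 - 10.0584*g^3 - 23.1767*g^2 + 7.9502*g + 9.7969)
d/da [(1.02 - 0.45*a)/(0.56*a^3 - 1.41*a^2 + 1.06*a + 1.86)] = (0.504*a^3 - 2.3481*a^2 + 2.8764*a - 1.9182)/(0.3136*a^6 - 1.5792*a^5 + 3.1753*a^4 - 0.906*a^3 - 4.1216*a^2 + 3.9432*a + 3.4596)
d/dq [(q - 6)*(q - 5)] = 2*q - 11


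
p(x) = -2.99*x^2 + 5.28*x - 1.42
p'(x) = 5.28 - 5.98*x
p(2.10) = -3.52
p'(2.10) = -7.28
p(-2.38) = -30.92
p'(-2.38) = 19.51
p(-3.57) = -58.38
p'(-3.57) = 26.63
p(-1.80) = -20.61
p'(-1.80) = 16.04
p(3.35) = -17.29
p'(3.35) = -14.75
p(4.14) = -30.81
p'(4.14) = -19.48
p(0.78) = 0.88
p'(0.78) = 0.62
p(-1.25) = -12.69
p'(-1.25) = 12.76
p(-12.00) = -495.34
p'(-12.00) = 77.04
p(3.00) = -12.49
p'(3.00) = -12.66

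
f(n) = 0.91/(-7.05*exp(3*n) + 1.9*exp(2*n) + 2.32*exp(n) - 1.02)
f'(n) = 0.91*(21.15*exp(3*n) - 3.8*exp(2*n) - 2.32*exp(n))/(-7.05*exp(3*n) + 1.9*exp(2*n) + 2.32*exp(n) - 1.02)^2 = (19.2465*exp(2*n) - 3.458*exp(n) - 2.1112)*exp(n)/(7.05*exp(3*n) - 1.9*exp(2*n) - 2.32*exp(n) + 1.02)^2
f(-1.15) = -2.86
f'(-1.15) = -3.98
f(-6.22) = -0.90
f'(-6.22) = -0.00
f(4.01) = -0.00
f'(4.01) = 0.00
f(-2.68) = -1.07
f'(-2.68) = -0.21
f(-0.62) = -2.85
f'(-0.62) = 8.42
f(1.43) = -0.00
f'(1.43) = 0.01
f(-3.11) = -1.00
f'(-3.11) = -0.12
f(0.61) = -0.03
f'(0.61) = 0.09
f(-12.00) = -0.89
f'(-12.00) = 0.00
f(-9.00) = -0.89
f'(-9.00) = 0.00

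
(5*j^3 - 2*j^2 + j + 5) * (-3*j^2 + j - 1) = -15*j^5 + 11*j^4 - 10*j^3 - 12*j^2 + 4*j - 5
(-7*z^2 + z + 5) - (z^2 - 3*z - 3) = -8*z^2 + 4*z + 8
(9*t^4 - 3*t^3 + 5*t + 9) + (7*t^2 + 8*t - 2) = 9*t^4 - 3*t^3 + 7*t^2 + 13*t + 7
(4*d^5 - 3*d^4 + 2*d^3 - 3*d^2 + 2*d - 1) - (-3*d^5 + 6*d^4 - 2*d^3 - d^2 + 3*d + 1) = 7*d^5 - 9*d^4 + 4*d^3 - 2*d^2 - d - 2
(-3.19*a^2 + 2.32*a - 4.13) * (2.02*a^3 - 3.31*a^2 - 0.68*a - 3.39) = -6.4438*a^5 + 15.2453*a^4 - 13.8526*a^3 + 22.9068*a^2 - 5.0564*a + 14.0007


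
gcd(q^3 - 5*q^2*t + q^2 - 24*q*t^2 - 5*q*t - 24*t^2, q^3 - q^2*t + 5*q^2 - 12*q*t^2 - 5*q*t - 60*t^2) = q + 3*t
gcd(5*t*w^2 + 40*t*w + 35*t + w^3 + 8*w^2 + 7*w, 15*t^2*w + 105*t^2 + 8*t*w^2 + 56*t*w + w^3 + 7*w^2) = 5*t*w + 35*t + w^2 + 7*w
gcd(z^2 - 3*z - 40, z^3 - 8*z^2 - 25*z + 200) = z^2 - 3*z - 40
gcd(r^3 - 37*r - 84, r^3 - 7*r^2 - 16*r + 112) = r^2 - 3*r - 28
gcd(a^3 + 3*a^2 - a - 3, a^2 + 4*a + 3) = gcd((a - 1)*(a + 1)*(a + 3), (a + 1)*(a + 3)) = a^2 + 4*a + 3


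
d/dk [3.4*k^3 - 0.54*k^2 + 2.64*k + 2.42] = 10.2*k^2 - 1.08*k + 2.64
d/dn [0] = 0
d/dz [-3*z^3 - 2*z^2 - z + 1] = -9*z^2 - 4*z - 1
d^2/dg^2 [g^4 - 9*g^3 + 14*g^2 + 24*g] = 12*g^2 - 54*g + 28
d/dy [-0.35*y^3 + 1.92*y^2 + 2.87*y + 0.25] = -1.05*y^2 + 3.84*y + 2.87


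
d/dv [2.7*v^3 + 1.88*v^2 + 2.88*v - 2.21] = 8.1*v^2 + 3.76*v + 2.88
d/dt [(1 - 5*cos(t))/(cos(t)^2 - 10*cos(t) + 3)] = (5*sin(t)^2 + 2*cos(t))*sin(t)/(sin(t)^2 + 10*cos(t) - 4)^2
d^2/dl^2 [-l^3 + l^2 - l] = 2 - 6*l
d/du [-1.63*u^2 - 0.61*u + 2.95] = -3.26*u - 0.61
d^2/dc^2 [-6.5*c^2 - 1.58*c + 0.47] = -13.0000000000000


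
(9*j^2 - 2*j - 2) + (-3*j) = 9*j^2 - 5*j - 2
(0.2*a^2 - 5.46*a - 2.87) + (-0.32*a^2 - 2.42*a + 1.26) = -0.12*a^2 - 7.88*a - 1.61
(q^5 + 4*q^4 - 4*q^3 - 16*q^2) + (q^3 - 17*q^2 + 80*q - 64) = q^5 + 4*q^4 - 3*q^3 - 33*q^2 + 80*q - 64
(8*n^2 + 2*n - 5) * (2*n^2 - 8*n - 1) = 16*n^4 - 60*n^3 - 34*n^2 + 38*n + 5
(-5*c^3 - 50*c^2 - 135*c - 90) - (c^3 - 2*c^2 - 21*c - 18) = -6*c^3 - 48*c^2 - 114*c - 72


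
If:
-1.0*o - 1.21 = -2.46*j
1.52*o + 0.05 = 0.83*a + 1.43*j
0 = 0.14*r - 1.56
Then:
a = 1.13096287589382*o - 0.787197570770888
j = 0.40650406504065*o + 0.491869918699187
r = 11.14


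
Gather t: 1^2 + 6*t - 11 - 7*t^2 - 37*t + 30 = -7*t^2 - 31*t + 20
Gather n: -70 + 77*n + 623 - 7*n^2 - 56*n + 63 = -7*n^2 + 21*n + 616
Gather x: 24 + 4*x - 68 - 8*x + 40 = -4*x - 4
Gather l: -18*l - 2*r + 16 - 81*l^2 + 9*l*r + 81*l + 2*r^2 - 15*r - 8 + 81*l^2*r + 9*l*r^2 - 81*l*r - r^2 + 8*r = l^2*(81*r - 81) + l*(9*r^2 - 72*r + 63) + r^2 - 9*r + 8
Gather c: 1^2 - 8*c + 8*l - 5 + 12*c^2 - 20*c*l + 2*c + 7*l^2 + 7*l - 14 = 12*c^2 + c*(-20*l - 6) + 7*l^2 + 15*l - 18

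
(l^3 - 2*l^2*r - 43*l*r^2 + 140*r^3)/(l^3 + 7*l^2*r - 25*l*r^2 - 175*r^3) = (l - 4*r)/(l + 5*r)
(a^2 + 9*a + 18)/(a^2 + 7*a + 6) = (a + 3)/(a + 1)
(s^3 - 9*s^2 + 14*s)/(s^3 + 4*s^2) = (s^2 - 9*s + 14)/(s*(s + 4))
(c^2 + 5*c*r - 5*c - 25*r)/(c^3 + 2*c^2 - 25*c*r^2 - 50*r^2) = (5 - c)/(-c^2 + 5*c*r - 2*c + 10*r)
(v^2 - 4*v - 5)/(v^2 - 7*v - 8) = (v - 5)/(v - 8)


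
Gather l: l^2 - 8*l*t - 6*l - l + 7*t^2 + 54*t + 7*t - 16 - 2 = l^2 + l*(-8*t - 7) + 7*t^2 + 61*t - 18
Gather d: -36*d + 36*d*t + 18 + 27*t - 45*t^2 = d*(36*t - 36) - 45*t^2 + 27*t + 18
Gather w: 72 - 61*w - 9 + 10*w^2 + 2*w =10*w^2 - 59*w + 63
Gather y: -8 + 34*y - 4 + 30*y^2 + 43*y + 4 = 30*y^2 + 77*y - 8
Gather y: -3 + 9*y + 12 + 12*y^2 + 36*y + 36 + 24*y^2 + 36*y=36*y^2 + 81*y + 45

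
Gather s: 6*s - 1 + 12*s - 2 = 18*s - 3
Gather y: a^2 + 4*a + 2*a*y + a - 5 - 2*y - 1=a^2 + 5*a + y*(2*a - 2) - 6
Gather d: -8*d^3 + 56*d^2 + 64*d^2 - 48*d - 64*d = -8*d^3 + 120*d^2 - 112*d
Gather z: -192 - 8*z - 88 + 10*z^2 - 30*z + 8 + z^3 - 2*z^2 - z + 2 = z^3 + 8*z^2 - 39*z - 270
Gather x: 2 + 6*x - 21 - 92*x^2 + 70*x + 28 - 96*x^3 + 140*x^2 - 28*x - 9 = -96*x^3 + 48*x^2 + 48*x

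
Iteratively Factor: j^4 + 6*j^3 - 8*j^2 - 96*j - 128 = (j + 4)*(j^3 + 2*j^2 - 16*j - 32) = (j + 4)^2*(j^2 - 2*j - 8) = (j + 2)*(j + 4)^2*(j - 4)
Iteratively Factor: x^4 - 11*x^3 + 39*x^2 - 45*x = (x - 3)*(x^3 - 8*x^2 + 15*x) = (x - 5)*(x - 3)*(x^2 - 3*x) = x*(x - 5)*(x - 3)*(x - 3)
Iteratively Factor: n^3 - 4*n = (n)*(n^2 - 4) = n*(n - 2)*(n + 2)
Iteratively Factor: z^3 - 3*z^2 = (z)*(z^2 - 3*z) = z*(z - 3)*(z)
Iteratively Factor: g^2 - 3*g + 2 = (g - 2)*(g - 1)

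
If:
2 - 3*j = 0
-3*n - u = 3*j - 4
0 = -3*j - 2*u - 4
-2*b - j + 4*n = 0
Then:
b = 3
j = 2/3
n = 5/3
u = -3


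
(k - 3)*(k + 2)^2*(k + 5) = k^4 + 6*k^3 - 3*k^2 - 52*k - 60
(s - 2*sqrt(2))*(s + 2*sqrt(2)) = s^2 - 8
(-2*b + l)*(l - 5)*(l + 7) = -2*b*l^2 - 4*b*l + 70*b + l^3 + 2*l^2 - 35*l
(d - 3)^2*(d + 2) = d^3 - 4*d^2 - 3*d + 18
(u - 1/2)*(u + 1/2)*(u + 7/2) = u^3 + 7*u^2/2 - u/4 - 7/8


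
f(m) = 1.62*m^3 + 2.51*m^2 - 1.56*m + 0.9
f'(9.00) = 437.28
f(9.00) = 1371.15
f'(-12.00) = 638.04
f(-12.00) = -2418.30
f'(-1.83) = 5.53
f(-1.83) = 2.23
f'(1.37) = 14.44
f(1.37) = 7.64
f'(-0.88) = -2.21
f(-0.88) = 3.11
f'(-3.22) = 32.67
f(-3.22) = -22.14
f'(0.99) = 8.17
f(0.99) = 3.39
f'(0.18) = -0.50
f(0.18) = 0.71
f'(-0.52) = -2.86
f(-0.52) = 2.16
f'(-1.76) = 4.66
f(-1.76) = 2.59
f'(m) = 4.86*m^2 + 5.02*m - 1.56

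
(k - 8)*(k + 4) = k^2 - 4*k - 32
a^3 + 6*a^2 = a^2*(a + 6)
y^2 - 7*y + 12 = (y - 4)*(y - 3)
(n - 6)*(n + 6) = n^2 - 36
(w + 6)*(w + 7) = w^2 + 13*w + 42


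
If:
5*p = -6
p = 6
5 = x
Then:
No Solution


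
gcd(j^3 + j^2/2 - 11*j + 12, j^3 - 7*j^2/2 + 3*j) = j^2 - 7*j/2 + 3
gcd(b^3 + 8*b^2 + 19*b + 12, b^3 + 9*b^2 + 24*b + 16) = b^2 + 5*b + 4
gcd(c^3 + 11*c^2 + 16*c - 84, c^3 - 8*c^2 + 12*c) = c - 2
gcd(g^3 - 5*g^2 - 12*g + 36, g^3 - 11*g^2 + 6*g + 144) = g^2 - 3*g - 18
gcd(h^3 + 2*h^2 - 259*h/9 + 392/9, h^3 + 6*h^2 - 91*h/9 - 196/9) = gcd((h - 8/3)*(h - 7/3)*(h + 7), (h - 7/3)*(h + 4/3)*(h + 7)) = h^2 + 14*h/3 - 49/3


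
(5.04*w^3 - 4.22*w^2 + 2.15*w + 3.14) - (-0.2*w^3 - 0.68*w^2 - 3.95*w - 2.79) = 5.24*w^3 - 3.54*w^2 + 6.1*w + 5.93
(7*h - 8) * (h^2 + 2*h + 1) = 7*h^3 + 6*h^2 - 9*h - 8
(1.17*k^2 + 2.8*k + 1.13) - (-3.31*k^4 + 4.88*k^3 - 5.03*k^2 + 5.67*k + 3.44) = 3.31*k^4 - 4.88*k^3 + 6.2*k^2 - 2.87*k - 2.31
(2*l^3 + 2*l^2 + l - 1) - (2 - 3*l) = 2*l^3 + 2*l^2 + 4*l - 3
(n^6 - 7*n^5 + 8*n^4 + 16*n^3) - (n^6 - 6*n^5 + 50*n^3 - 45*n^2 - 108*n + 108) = -n^5 + 8*n^4 - 34*n^3 + 45*n^2 + 108*n - 108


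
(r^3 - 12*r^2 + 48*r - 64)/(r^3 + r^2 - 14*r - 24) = (r^2 - 8*r + 16)/(r^2 + 5*r + 6)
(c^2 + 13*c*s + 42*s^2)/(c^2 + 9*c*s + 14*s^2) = (c + 6*s)/(c + 2*s)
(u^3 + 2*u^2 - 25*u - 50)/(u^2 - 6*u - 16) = (u^2 - 25)/(u - 8)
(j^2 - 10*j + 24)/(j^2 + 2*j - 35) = (j^2 - 10*j + 24)/(j^2 + 2*j - 35)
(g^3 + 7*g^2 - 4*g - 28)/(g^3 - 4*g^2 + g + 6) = (g^2 + 9*g + 14)/(g^2 - 2*g - 3)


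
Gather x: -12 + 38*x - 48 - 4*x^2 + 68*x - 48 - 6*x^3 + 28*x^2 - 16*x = -6*x^3 + 24*x^2 + 90*x - 108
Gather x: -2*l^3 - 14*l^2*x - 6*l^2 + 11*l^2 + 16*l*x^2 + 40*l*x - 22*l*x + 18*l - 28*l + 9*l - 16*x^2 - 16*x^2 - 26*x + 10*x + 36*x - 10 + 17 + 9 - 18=-2*l^3 + 5*l^2 - l + x^2*(16*l - 32) + x*(-14*l^2 + 18*l + 20) - 2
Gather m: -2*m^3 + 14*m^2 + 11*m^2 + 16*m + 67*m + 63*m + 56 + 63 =-2*m^3 + 25*m^2 + 146*m + 119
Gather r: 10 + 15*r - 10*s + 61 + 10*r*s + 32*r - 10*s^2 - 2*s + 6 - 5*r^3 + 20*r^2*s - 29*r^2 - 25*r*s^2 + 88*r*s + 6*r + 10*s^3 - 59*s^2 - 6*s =-5*r^3 + r^2*(20*s - 29) + r*(-25*s^2 + 98*s + 53) + 10*s^3 - 69*s^2 - 18*s + 77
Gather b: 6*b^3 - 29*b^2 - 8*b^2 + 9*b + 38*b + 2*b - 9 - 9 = 6*b^3 - 37*b^2 + 49*b - 18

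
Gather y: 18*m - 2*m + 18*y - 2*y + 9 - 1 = 16*m + 16*y + 8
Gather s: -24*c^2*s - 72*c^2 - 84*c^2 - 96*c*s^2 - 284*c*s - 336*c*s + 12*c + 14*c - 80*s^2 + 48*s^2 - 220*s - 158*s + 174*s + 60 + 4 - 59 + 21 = -156*c^2 + 26*c + s^2*(-96*c - 32) + s*(-24*c^2 - 620*c - 204) + 26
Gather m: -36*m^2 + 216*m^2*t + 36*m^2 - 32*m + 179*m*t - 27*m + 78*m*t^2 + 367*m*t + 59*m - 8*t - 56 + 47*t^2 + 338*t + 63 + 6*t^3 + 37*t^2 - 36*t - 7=216*m^2*t + m*(78*t^2 + 546*t) + 6*t^3 + 84*t^2 + 294*t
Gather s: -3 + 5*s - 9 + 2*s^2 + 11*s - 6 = 2*s^2 + 16*s - 18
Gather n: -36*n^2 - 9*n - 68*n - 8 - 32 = -36*n^2 - 77*n - 40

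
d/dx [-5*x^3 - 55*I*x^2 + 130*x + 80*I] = -15*x^2 - 110*I*x + 130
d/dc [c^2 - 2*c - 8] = 2*c - 2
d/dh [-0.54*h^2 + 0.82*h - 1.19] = 0.82 - 1.08*h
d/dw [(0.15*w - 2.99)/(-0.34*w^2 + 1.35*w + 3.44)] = (0.051*w^2 - 2.0332*w + 4.5525)/(0.1156*w^4 - 0.918*w^3 - 0.5167*w^2 + 9.288*w + 11.8336)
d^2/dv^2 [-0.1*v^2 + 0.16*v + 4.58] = -0.200000000000000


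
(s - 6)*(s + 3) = s^2 - 3*s - 18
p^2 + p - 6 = (p - 2)*(p + 3)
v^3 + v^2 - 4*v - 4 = (v - 2)*(v + 1)*(v + 2)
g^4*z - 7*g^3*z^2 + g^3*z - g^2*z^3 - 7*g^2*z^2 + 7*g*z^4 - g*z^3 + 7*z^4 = (g - 7*z)*(g - z)*(g + z)*(g*z + z)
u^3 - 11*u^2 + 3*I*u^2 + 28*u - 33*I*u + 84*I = (u - 7)*(u - 4)*(u + 3*I)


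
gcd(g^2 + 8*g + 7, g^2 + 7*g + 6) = g + 1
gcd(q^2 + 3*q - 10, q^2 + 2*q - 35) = 1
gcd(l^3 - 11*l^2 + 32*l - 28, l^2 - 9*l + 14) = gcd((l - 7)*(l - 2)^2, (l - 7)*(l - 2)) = l^2 - 9*l + 14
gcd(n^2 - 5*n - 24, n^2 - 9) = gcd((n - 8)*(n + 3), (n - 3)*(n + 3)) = n + 3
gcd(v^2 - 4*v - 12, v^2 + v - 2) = v + 2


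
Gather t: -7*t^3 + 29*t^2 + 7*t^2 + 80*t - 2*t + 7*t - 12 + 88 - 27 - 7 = -7*t^3 + 36*t^2 + 85*t + 42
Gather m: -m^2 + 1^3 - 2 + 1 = -m^2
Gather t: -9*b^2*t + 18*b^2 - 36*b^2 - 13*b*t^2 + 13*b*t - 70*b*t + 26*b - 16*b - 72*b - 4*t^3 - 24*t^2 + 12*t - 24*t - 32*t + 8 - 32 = -18*b^2 - 62*b - 4*t^3 + t^2*(-13*b - 24) + t*(-9*b^2 - 57*b - 44) - 24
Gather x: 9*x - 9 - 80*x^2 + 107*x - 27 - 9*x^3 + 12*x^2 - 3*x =-9*x^3 - 68*x^2 + 113*x - 36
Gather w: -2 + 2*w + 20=2*w + 18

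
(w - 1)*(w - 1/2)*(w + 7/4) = w^3 + w^2/4 - 17*w/8 + 7/8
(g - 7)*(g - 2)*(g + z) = g^3 + g^2*z - 9*g^2 - 9*g*z + 14*g + 14*z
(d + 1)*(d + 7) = d^2 + 8*d + 7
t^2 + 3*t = t*(t + 3)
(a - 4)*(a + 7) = a^2 + 3*a - 28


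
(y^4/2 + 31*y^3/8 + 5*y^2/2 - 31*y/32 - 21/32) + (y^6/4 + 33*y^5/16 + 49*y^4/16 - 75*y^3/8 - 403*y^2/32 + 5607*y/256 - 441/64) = y^6/4 + 33*y^5/16 + 57*y^4/16 - 11*y^3/2 - 323*y^2/32 + 5359*y/256 - 483/64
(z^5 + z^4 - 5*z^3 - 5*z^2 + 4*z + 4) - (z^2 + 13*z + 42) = z^5 + z^4 - 5*z^3 - 6*z^2 - 9*z - 38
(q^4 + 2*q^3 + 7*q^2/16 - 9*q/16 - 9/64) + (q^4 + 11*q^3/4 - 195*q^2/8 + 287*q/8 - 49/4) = 2*q^4 + 19*q^3/4 - 383*q^2/16 + 565*q/16 - 793/64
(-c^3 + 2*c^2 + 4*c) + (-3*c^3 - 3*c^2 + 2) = -4*c^3 - c^2 + 4*c + 2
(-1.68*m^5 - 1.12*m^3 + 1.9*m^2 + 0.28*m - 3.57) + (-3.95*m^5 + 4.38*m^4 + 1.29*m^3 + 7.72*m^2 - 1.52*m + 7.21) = -5.63*m^5 + 4.38*m^4 + 0.17*m^3 + 9.62*m^2 - 1.24*m + 3.64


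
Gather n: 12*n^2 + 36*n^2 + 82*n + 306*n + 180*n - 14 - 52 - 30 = 48*n^2 + 568*n - 96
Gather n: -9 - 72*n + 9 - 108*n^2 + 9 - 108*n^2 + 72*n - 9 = -216*n^2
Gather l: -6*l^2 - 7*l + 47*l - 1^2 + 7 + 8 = -6*l^2 + 40*l + 14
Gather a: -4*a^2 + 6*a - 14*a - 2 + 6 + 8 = -4*a^2 - 8*a + 12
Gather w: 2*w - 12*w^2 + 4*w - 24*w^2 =-36*w^2 + 6*w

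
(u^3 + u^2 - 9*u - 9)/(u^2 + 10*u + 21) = (u^2 - 2*u - 3)/(u + 7)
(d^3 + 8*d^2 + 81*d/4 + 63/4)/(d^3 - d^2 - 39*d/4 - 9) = (2*d^2 + 13*d + 21)/(2*d^2 - 5*d - 12)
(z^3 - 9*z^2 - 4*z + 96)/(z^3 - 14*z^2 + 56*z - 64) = (z + 3)/(z - 2)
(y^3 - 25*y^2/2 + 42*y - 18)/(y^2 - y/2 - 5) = (-2*y^3 + 25*y^2 - 84*y + 36)/(-2*y^2 + y + 10)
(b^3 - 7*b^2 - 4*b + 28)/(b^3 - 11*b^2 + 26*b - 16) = (b^2 - 5*b - 14)/(b^2 - 9*b + 8)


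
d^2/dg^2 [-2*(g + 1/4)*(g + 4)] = -4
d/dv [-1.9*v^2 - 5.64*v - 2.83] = -3.8*v - 5.64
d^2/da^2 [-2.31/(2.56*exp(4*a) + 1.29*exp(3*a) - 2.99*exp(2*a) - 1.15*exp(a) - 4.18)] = (2.31*(10.24*exp(3*a) + 3.87*exp(2*a) - 5.98*exp(a) - 1.15)*(20.48*exp(3*a) + 7.74*exp(2*a) - 11.96*exp(a) - 2.3)*exp(a) + (94.6176*exp(3*a) + 26.8191*exp(2*a) - 27.6276*exp(a) - 2.6565)*(-2.56*exp(4*a) - 1.29*exp(3*a) + 2.99*exp(2*a) + 1.15*exp(a) + 4.18))*exp(a)/(-2.56*exp(4*a) - 1.29*exp(3*a) + 2.99*exp(2*a) + 1.15*exp(a) + 4.18)^3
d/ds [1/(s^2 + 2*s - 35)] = 2*(-s - 1)/(s^2 + 2*s - 35)^2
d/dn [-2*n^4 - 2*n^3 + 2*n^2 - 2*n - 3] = -8*n^3 - 6*n^2 + 4*n - 2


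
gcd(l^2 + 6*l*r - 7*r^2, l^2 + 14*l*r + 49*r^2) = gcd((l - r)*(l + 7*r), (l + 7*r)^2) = l + 7*r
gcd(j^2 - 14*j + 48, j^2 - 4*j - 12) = j - 6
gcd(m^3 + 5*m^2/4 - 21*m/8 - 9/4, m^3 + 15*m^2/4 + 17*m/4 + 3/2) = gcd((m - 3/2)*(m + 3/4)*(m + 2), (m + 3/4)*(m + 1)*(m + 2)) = m^2 + 11*m/4 + 3/2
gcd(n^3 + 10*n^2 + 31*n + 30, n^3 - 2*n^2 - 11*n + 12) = n + 3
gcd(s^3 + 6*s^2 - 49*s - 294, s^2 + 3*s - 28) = s + 7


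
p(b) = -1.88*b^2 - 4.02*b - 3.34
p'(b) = -3.76*b - 4.02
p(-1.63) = -1.78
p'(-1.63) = 2.11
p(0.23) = -4.36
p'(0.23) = -4.88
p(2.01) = -19.02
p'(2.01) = -11.58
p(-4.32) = -21.06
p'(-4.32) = 12.22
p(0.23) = -4.36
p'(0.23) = -4.88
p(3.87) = -47.05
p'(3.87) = -18.57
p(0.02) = -3.42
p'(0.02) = -4.10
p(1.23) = -11.13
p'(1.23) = -8.64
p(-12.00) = -225.82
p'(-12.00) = 41.10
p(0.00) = -3.34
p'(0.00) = -4.02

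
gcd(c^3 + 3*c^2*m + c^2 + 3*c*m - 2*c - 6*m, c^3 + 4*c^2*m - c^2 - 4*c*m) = c - 1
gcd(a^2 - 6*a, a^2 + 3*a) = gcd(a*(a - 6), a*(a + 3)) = a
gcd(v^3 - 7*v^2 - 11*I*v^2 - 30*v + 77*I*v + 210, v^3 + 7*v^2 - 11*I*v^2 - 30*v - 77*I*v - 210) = v^2 - 11*I*v - 30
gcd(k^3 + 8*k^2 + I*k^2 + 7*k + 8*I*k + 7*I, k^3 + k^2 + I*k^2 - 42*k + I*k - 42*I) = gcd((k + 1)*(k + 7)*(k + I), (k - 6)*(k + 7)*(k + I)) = k^2 + k*(7 + I) + 7*I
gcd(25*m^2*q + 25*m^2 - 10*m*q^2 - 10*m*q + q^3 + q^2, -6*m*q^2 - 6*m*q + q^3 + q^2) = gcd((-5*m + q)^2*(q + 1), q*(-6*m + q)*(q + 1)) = q + 1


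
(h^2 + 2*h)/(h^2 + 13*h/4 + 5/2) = 4*h/(4*h + 5)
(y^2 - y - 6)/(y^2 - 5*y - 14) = (y - 3)/(y - 7)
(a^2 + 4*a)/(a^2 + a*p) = (a + 4)/(a + p)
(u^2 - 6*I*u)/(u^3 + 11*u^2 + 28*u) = (u - 6*I)/(u^2 + 11*u + 28)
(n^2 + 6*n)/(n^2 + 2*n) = (n + 6)/(n + 2)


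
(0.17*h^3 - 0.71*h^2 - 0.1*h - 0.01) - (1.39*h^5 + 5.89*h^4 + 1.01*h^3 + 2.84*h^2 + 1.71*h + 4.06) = -1.39*h^5 - 5.89*h^4 - 0.84*h^3 - 3.55*h^2 - 1.81*h - 4.07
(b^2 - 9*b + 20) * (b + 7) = b^3 - 2*b^2 - 43*b + 140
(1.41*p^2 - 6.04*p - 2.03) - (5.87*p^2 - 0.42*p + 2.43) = -4.46*p^2 - 5.62*p - 4.46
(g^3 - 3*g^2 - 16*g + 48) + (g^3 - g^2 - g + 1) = 2*g^3 - 4*g^2 - 17*g + 49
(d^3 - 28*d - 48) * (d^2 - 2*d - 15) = d^5 - 2*d^4 - 43*d^3 + 8*d^2 + 516*d + 720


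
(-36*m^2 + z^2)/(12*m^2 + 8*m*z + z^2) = (-6*m + z)/(2*m + z)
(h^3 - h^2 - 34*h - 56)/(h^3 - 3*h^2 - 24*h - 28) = (h + 4)/(h + 2)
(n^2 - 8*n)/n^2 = (n - 8)/n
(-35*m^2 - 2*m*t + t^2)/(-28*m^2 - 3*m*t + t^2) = (5*m + t)/(4*m + t)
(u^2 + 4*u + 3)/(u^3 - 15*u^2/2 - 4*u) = 2*(u^2 + 4*u + 3)/(u*(2*u^2 - 15*u - 8))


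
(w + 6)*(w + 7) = w^2 + 13*w + 42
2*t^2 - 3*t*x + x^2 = (-2*t + x)*(-t + x)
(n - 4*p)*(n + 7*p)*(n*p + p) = n^3*p + 3*n^2*p^2 + n^2*p - 28*n*p^3 + 3*n*p^2 - 28*p^3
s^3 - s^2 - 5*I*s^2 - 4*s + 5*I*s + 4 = (s - 1)*(s - 4*I)*(s - I)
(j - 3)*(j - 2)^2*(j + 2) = j^4 - 5*j^3 + 2*j^2 + 20*j - 24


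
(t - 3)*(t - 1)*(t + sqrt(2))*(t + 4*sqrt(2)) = t^4 - 4*t^3 + 5*sqrt(2)*t^3 - 20*sqrt(2)*t^2 + 11*t^2 - 32*t + 15*sqrt(2)*t + 24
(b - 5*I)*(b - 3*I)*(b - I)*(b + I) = b^4 - 8*I*b^3 - 14*b^2 - 8*I*b - 15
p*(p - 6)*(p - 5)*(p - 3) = p^4 - 14*p^3 + 63*p^2 - 90*p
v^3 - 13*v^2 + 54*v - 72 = (v - 6)*(v - 4)*(v - 3)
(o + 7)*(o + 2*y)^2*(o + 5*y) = o^4 + 9*o^3*y + 7*o^3 + 24*o^2*y^2 + 63*o^2*y + 20*o*y^3 + 168*o*y^2 + 140*y^3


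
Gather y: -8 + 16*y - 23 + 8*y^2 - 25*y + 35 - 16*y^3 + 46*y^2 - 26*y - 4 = -16*y^3 + 54*y^2 - 35*y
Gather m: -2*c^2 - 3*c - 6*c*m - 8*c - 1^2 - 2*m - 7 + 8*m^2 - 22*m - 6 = -2*c^2 - 11*c + 8*m^2 + m*(-6*c - 24) - 14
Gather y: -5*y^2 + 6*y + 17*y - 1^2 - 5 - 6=-5*y^2 + 23*y - 12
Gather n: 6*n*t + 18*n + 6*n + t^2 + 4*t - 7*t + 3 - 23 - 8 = n*(6*t + 24) + t^2 - 3*t - 28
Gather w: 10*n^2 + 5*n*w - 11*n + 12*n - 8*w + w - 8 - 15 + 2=10*n^2 + n + w*(5*n - 7) - 21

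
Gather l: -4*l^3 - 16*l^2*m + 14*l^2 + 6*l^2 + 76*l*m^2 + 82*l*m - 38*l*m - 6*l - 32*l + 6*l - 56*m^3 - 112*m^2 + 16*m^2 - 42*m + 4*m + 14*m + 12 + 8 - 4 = -4*l^3 + l^2*(20 - 16*m) + l*(76*m^2 + 44*m - 32) - 56*m^3 - 96*m^2 - 24*m + 16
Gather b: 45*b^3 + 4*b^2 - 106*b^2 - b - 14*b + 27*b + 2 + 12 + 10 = 45*b^3 - 102*b^2 + 12*b + 24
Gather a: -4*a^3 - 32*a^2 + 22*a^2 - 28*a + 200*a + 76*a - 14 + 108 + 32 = -4*a^3 - 10*a^2 + 248*a + 126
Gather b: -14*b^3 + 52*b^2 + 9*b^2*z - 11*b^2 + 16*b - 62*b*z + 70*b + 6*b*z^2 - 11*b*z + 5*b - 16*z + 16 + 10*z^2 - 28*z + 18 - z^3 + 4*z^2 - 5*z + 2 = -14*b^3 + b^2*(9*z + 41) + b*(6*z^2 - 73*z + 91) - z^3 + 14*z^2 - 49*z + 36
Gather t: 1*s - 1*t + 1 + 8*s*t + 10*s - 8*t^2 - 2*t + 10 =11*s - 8*t^2 + t*(8*s - 3) + 11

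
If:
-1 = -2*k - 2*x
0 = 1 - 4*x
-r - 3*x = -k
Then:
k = 1/4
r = -1/2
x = 1/4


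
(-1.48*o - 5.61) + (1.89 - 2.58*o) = -4.06*o - 3.72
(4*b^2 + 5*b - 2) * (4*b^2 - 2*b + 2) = 16*b^4 + 12*b^3 - 10*b^2 + 14*b - 4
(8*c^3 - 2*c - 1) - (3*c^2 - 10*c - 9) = 8*c^3 - 3*c^2 + 8*c + 8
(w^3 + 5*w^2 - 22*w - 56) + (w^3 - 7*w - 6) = 2*w^3 + 5*w^2 - 29*w - 62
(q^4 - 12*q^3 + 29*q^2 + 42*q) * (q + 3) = q^5 - 9*q^4 - 7*q^3 + 129*q^2 + 126*q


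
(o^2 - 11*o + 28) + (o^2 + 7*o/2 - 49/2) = 2*o^2 - 15*o/2 + 7/2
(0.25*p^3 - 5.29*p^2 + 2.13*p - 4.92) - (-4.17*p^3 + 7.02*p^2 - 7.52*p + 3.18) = 4.42*p^3 - 12.31*p^2 + 9.65*p - 8.1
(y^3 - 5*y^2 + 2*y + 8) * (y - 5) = y^4 - 10*y^3 + 27*y^2 - 2*y - 40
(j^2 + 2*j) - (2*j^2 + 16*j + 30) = -j^2 - 14*j - 30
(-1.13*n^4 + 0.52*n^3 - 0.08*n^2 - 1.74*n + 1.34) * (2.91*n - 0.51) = -3.2883*n^5 + 2.0895*n^4 - 0.498*n^3 - 5.0226*n^2 + 4.7868*n - 0.6834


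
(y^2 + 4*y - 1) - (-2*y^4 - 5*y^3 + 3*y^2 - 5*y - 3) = 2*y^4 + 5*y^3 - 2*y^2 + 9*y + 2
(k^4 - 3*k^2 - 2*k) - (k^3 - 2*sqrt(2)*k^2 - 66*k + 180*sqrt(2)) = k^4 - k^3 - 3*k^2 + 2*sqrt(2)*k^2 + 64*k - 180*sqrt(2)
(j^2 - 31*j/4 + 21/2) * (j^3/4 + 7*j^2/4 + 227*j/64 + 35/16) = j^5/4 - 3*j^4/16 - 473*j^3/64 - 1773*j^2/256 + 2597*j/128 + 735/32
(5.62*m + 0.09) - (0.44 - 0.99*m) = 6.61*m - 0.35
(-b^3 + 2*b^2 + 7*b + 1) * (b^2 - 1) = -b^5 + 2*b^4 + 8*b^3 - b^2 - 7*b - 1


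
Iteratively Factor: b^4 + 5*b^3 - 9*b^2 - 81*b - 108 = (b - 4)*(b^3 + 9*b^2 + 27*b + 27) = (b - 4)*(b + 3)*(b^2 + 6*b + 9) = (b - 4)*(b + 3)^2*(b + 3)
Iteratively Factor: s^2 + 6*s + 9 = (s + 3)*(s + 3)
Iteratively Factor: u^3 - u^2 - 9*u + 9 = (u - 3)*(u^2 + 2*u - 3) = (u - 3)*(u + 3)*(u - 1)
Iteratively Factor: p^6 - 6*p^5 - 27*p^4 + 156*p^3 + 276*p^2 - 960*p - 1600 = (p - 5)*(p^5 - p^4 - 32*p^3 - 4*p^2 + 256*p + 320) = (p - 5)*(p + 2)*(p^4 - 3*p^3 - 26*p^2 + 48*p + 160) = (p - 5)*(p - 4)*(p + 2)*(p^3 + p^2 - 22*p - 40) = (p - 5)*(p - 4)*(p + 2)^2*(p^2 - p - 20) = (p - 5)^2*(p - 4)*(p + 2)^2*(p + 4)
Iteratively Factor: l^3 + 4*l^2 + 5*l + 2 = (l + 1)*(l^2 + 3*l + 2) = (l + 1)*(l + 2)*(l + 1)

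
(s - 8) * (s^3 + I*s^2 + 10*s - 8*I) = s^4 - 8*s^3 + I*s^3 + 10*s^2 - 8*I*s^2 - 80*s - 8*I*s + 64*I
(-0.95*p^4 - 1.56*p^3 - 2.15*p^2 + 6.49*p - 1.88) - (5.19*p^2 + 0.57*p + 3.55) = -0.95*p^4 - 1.56*p^3 - 7.34*p^2 + 5.92*p - 5.43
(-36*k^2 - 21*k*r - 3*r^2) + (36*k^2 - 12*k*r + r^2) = -33*k*r - 2*r^2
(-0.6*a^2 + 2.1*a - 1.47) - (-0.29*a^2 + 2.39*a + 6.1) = -0.31*a^2 - 0.29*a - 7.57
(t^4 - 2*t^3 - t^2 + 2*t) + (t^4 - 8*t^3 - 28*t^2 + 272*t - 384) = 2*t^4 - 10*t^3 - 29*t^2 + 274*t - 384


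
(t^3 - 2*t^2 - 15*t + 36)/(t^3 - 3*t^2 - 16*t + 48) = (t - 3)/(t - 4)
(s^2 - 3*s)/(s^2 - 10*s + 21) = s/(s - 7)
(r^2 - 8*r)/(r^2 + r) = (r - 8)/(r + 1)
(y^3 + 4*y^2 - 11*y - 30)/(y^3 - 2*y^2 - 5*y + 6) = (y + 5)/(y - 1)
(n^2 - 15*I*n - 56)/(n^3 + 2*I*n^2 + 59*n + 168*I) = (n - 7*I)/(n^2 + 10*I*n - 21)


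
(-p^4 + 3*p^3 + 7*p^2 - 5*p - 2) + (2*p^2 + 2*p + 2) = -p^4 + 3*p^3 + 9*p^2 - 3*p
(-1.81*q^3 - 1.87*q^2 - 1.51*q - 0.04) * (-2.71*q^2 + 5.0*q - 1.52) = 4.9051*q^5 - 3.9823*q^4 - 2.5067*q^3 - 4.5992*q^2 + 2.0952*q + 0.0608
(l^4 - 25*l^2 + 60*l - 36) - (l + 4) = l^4 - 25*l^2 + 59*l - 40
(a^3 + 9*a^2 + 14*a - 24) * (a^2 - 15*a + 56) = a^5 - 6*a^4 - 65*a^3 + 270*a^2 + 1144*a - 1344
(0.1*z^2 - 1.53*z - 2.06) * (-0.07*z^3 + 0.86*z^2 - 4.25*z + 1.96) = -0.007*z^5 + 0.1931*z^4 - 1.5966*z^3 + 4.9269*z^2 + 5.7562*z - 4.0376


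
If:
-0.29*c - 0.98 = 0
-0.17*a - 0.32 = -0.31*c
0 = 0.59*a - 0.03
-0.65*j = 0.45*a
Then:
No Solution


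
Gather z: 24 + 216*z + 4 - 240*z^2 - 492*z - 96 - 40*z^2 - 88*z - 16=-280*z^2 - 364*z - 84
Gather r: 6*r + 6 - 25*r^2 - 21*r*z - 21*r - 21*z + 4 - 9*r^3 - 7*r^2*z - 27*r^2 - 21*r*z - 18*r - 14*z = -9*r^3 + r^2*(-7*z - 52) + r*(-42*z - 33) - 35*z + 10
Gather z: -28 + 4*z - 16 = 4*z - 44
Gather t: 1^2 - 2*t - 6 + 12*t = 10*t - 5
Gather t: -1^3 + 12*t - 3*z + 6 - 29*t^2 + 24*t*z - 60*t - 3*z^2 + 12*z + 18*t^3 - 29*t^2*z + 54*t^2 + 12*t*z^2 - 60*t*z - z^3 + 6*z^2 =18*t^3 + t^2*(25 - 29*z) + t*(12*z^2 - 36*z - 48) - z^3 + 3*z^2 + 9*z + 5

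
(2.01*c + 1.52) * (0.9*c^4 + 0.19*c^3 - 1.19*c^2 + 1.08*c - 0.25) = 1.809*c^5 + 1.7499*c^4 - 2.1031*c^3 + 0.362*c^2 + 1.1391*c - 0.38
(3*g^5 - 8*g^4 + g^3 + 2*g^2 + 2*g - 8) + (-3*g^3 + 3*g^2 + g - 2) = 3*g^5 - 8*g^4 - 2*g^3 + 5*g^2 + 3*g - 10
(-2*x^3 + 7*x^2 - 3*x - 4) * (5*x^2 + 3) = -10*x^5 + 35*x^4 - 21*x^3 + x^2 - 9*x - 12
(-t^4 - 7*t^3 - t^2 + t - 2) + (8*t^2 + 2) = -t^4 - 7*t^3 + 7*t^2 + t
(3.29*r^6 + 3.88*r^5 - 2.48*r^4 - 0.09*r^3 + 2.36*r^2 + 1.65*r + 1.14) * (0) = 0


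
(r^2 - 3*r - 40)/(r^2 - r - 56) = (r + 5)/(r + 7)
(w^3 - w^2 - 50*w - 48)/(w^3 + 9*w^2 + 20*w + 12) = (w - 8)/(w + 2)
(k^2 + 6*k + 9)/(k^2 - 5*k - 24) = (k + 3)/(k - 8)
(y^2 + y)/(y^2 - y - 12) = y*(y + 1)/(y^2 - y - 12)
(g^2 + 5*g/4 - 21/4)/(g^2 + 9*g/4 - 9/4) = (4*g - 7)/(4*g - 3)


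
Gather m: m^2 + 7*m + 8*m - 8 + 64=m^2 + 15*m + 56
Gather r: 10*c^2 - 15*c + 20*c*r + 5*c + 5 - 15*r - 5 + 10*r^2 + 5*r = 10*c^2 - 10*c + 10*r^2 + r*(20*c - 10)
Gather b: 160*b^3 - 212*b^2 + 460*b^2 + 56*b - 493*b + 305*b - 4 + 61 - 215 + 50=160*b^3 + 248*b^2 - 132*b - 108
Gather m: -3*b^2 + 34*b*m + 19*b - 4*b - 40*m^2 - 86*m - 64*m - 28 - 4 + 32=-3*b^2 + 15*b - 40*m^2 + m*(34*b - 150)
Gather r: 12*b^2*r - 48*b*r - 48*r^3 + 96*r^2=-48*r^3 + 96*r^2 + r*(12*b^2 - 48*b)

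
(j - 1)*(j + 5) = j^2 + 4*j - 5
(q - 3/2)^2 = q^2 - 3*q + 9/4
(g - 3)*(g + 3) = g^2 - 9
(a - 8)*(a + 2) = a^2 - 6*a - 16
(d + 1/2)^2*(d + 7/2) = d^3 + 9*d^2/2 + 15*d/4 + 7/8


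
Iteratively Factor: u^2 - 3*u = (u)*(u - 3)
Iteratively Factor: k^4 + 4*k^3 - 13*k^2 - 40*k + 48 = (k - 1)*(k^3 + 5*k^2 - 8*k - 48) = (k - 1)*(k + 4)*(k^2 + k - 12) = (k - 3)*(k - 1)*(k + 4)*(k + 4)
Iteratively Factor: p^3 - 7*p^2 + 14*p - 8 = (p - 1)*(p^2 - 6*p + 8) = (p - 4)*(p - 1)*(p - 2)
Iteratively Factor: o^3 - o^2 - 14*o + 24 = (o - 2)*(o^2 + o - 12) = (o - 2)*(o + 4)*(o - 3)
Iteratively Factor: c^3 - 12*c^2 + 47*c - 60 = (c - 4)*(c^2 - 8*c + 15) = (c - 5)*(c - 4)*(c - 3)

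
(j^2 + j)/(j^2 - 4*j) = (j + 1)/(j - 4)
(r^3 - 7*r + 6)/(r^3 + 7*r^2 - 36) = (r - 1)/(r + 6)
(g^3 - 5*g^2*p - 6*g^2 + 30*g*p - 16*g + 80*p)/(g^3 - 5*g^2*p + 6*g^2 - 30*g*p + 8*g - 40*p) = (g - 8)/(g + 4)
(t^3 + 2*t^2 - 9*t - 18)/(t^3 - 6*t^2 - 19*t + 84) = (t^2 + 5*t + 6)/(t^2 - 3*t - 28)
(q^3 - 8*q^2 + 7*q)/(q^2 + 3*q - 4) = q*(q - 7)/(q + 4)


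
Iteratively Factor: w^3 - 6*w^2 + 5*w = (w)*(w^2 - 6*w + 5) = w*(w - 5)*(w - 1)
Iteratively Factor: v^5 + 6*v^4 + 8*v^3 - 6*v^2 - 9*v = (v + 1)*(v^4 + 5*v^3 + 3*v^2 - 9*v) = (v + 1)*(v + 3)*(v^3 + 2*v^2 - 3*v) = (v + 1)*(v + 3)^2*(v^2 - v) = (v - 1)*(v + 1)*(v + 3)^2*(v)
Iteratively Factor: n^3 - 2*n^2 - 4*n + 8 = (n + 2)*(n^2 - 4*n + 4) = (n - 2)*(n + 2)*(n - 2)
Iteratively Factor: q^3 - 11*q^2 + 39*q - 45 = (q - 5)*(q^2 - 6*q + 9) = (q - 5)*(q - 3)*(q - 3)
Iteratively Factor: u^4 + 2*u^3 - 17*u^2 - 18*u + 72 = (u + 4)*(u^3 - 2*u^2 - 9*u + 18) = (u - 3)*(u + 4)*(u^2 + u - 6) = (u - 3)*(u + 3)*(u + 4)*(u - 2)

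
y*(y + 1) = y^2 + y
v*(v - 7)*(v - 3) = v^3 - 10*v^2 + 21*v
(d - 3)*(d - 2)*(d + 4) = d^3 - d^2 - 14*d + 24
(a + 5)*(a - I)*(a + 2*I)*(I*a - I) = I*a^4 - a^3 + 4*I*a^3 - 4*a^2 - 3*I*a^2 + 5*a + 8*I*a - 10*I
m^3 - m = m*(m - 1)*(m + 1)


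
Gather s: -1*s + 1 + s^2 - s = s^2 - 2*s + 1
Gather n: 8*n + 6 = 8*n + 6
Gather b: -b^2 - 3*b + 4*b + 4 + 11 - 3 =-b^2 + b + 12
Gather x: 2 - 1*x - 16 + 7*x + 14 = 6*x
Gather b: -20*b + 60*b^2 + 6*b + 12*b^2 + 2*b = 72*b^2 - 12*b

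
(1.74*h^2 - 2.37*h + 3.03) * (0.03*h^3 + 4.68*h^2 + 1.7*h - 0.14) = 0.0522*h^5 + 8.0721*h^4 - 8.0427*h^3 + 9.9078*h^2 + 5.4828*h - 0.4242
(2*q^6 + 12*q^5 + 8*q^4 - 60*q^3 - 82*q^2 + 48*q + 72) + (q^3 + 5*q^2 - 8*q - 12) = 2*q^6 + 12*q^5 + 8*q^4 - 59*q^3 - 77*q^2 + 40*q + 60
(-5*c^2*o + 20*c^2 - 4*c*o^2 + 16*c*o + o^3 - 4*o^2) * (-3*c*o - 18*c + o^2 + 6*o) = 15*c^3*o^2 + 30*c^3*o - 360*c^3 + 7*c^2*o^3 + 14*c^2*o^2 - 168*c^2*o - 7*c*o^4 - 14*c*o^3 + 168*c*o^2 + o^5 + 2*o^4 - 24*o^3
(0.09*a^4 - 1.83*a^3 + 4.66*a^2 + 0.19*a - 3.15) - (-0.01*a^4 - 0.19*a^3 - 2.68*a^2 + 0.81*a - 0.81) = 0.1*a^4 - 1.64*a^3 + 7.34*a^2 - 0.62*a - 2.34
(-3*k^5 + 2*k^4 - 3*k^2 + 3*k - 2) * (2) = -6*k^5 + 4*k^4 - 6*k^2 + 6*k - 4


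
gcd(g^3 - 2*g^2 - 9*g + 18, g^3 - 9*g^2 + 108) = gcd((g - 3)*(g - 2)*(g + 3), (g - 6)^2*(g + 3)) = g + 3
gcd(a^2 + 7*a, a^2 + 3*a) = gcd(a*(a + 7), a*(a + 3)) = a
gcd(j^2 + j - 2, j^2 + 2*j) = j + 2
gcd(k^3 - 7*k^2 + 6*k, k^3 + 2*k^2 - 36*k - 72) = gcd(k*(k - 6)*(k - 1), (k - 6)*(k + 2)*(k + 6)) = k - 6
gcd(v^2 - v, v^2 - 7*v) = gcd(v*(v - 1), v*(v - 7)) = v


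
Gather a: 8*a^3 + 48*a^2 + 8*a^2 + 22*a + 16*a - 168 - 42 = 8*a^3 + 56*a^2 + 38*a - 210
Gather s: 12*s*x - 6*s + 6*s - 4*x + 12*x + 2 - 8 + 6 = 12*s*x + 8*x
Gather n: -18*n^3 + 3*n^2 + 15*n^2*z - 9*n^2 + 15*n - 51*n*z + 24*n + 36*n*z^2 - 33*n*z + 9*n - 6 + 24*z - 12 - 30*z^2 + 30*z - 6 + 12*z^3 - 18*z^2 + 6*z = -18*n^3 + n^2*(15*z - 6) + n*(36*z^2 - 84*z + 48) + 12*z^3 - 48*z^2 + 60*z - 24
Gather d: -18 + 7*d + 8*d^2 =8*d^2 + 7*d - 18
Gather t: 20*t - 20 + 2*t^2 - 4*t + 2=2*t^2 + 16*t - 18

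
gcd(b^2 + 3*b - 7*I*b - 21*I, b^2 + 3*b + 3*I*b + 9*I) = b + 3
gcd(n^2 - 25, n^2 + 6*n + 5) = n + 5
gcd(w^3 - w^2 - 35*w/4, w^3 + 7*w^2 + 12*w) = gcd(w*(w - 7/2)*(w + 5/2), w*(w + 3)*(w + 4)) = w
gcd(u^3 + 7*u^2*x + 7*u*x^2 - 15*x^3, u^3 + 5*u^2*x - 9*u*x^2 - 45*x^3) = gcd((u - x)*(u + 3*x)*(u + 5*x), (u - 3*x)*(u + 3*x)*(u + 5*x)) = u^2 + 8*u*x + 15*x^2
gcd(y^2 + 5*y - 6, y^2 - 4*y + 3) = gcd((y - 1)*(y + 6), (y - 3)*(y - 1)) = y - 1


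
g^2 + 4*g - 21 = (g - 3)*(g + 7)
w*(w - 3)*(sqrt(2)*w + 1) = sqrt(2)*w^3 - 3*sqrt(2)*w^2 + w^2 - 3*w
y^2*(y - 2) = y^3 - 2*y^2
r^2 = r^2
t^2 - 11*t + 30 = (t - 6)*(t - 5)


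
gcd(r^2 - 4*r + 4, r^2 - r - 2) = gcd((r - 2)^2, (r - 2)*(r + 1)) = r - 2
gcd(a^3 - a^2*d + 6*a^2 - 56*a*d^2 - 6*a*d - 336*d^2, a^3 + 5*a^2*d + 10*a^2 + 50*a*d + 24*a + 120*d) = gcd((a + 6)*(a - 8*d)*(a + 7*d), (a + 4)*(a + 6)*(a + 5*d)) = a + 6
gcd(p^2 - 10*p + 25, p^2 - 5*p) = p - 5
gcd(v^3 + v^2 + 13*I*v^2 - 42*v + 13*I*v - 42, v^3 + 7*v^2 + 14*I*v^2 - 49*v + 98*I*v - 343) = v + 7*I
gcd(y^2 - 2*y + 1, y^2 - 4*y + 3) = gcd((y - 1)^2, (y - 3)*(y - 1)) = y - 1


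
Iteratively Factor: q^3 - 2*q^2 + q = (q - 1)*(q^2 - q) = q*(q - 1)*(q - 1)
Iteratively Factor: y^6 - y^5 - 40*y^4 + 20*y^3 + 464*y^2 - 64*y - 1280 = (y - 2)*(y^5 + y^4 - 38*y^3 - 56*y^2 + 352*y + 640) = (y - 2)*(y + 4)*(y^4 - 3*y^3 - 26*y^2 + 48*y + 160) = (y - 4)*(y - 2)*(y + 4)*(y^3 + y^2 - 22*y - 40) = (y - 4)*(y - 2)*(y + 4)^2*(y^2 - 3*y - 10) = (y - 4)*(y - 2)*(y + 2)*(y + 4)^2*(y - 5)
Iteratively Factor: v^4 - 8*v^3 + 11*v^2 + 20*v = (v - 5)*(v^3 - 3*v^2 - 4*v) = (v - 5)*(v + 1)*(v^2 - 4*v) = (v - 5)*(v - 4)*(v + 1)*(v)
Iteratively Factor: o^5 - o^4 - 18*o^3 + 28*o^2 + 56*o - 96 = (o + 2)*(o^4 - 3*o^3 - 12*o^2 + 52*o - 48) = (o - 2)*(o + 2)*(o^3 - o^2 - 14*o + 24) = (o - 2)*(o + 2)*(o + 4)*(o^2 - 5*o + 6) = (o - 2)^2*(o + 2)*(o + 4)*(o - 3)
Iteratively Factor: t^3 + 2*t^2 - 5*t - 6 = (t + 1)*(t^2 + t - 6) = (t + 1)*(t + 3)*(t - 2)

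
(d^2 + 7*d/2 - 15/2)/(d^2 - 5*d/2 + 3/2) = (d + 5)/(d - 1)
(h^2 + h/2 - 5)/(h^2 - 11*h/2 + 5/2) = (2*h^2 + h - 10)/(2*h^2 - 11*h + 5)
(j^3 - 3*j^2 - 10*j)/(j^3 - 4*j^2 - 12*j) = (j - 5)/(j - 6)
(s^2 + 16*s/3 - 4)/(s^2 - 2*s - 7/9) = 3*(-3*s^2 - 16*s + 12)/(-9*s^2 + 18*s + 7)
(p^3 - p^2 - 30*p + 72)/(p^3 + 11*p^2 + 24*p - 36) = (p^2 - 7*p + 12)/(p^2 + 5*p - 6)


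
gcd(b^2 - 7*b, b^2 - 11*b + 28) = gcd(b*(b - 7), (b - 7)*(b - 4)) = b - 7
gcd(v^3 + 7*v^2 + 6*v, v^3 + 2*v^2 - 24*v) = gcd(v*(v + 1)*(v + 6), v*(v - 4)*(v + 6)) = v^2 + 6*v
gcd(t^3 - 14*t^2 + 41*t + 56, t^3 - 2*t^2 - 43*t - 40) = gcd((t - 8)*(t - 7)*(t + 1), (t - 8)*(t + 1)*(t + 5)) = t^2 - 7*t - 8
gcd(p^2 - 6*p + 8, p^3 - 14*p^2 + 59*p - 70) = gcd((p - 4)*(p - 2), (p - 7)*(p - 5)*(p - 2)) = p - 2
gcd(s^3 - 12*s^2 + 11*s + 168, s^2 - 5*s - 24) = s^2 - 5*s - 24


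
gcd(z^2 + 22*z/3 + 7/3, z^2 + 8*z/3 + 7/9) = z + 1/3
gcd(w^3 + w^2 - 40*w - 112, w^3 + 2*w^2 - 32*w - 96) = w^2 + 8*w + 16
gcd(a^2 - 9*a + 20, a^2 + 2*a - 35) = a - 5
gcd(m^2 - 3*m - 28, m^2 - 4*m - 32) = m + 4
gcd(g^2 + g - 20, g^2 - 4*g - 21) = 1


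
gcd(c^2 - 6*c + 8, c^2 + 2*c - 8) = c - 2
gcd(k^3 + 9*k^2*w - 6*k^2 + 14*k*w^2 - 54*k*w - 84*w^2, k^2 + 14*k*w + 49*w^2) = k + 7*w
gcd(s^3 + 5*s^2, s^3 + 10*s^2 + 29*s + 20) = s + 5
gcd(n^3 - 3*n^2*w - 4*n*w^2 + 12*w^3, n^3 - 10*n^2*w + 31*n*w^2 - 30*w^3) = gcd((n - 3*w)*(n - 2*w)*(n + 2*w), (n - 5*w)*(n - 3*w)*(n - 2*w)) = n^2 - 5*n*w + 6*w^2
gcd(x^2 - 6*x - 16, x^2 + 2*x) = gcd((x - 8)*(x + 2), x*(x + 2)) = x + 2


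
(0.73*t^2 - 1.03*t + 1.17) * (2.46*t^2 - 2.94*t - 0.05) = 1.7958*t^4 - 4.68*t^3 + 5.8699*t^2 - 3.3883*t - 0.0585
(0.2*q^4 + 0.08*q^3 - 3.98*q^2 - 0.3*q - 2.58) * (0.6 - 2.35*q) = -0.47*q^5 - 0.068*q^4 + 9.401*q^3 - 1.683*q^2 + 5.883*q - 1.548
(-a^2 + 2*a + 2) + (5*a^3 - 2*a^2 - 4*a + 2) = 5*a^3 - 3*a^2 - 2*a + 4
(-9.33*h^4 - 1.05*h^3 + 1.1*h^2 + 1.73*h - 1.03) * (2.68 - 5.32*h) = 49.6356*h^5 - 19.4184*h^4 - 8.666*h^3 - 6.2556*h^2 + 10.116*h - 2.7604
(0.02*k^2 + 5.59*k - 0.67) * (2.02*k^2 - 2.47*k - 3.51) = 0.0404*k^4 + 11.2424*k^3 - 15.2309*k^2 - 17.966*k + 2.3517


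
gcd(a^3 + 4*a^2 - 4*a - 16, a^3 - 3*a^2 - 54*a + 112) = a - 2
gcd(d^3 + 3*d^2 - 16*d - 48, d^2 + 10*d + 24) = d + 4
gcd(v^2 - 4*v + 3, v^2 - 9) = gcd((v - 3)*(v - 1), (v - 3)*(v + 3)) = v - 3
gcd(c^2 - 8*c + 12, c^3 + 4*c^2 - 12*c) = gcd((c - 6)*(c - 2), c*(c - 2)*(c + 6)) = c - 2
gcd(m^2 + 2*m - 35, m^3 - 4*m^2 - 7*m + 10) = m - 5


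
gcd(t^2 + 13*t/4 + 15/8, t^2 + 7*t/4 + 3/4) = t + 3/4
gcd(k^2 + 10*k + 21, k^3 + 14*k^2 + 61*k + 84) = k^2 + 10*k + 21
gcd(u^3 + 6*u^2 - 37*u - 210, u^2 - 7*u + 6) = u - 6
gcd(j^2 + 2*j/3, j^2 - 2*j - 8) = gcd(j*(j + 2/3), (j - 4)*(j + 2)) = 1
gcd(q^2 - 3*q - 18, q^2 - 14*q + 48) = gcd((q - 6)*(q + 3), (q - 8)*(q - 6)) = q - 6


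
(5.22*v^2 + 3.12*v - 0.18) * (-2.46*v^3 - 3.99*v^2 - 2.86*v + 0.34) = -12.8412*v^5 - 28.503*v^4 - 26.9352*v^3 - 6.4302*v^2 + 1.5756*v - 0.0612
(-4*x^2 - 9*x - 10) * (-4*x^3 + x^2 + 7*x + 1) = 16*x^5 + 32*x^4 + 3*x^3 - 77*x^2 - 79*x - 10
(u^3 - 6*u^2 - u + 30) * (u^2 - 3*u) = u^5 - 9*u^4 + 17*u^3 + 33*u^2 - 90*u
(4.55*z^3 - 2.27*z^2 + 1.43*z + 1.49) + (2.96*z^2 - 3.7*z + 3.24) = 4.55*z^3 + 0.69*z^2 - 2.27*z + 4.73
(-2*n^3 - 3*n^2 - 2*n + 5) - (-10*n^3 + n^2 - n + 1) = 8*n^3 - 4*n^2 - n + 4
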